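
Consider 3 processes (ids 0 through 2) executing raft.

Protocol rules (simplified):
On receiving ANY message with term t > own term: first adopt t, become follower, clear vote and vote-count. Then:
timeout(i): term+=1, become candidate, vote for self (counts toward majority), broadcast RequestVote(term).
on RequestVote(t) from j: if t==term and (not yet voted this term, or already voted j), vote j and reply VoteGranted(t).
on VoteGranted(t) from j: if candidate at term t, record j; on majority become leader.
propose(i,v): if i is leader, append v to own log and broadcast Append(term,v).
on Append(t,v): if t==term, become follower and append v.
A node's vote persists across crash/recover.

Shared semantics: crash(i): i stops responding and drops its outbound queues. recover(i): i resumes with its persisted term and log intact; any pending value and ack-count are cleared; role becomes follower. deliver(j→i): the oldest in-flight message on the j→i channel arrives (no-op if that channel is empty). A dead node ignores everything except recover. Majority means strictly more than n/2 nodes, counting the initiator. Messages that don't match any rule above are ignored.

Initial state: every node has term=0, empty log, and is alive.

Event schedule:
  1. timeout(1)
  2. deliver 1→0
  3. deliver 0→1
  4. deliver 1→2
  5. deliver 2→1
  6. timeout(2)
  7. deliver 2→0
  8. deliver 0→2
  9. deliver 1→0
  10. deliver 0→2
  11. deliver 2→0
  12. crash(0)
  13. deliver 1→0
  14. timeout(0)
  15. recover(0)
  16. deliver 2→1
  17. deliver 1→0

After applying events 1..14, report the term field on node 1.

after 1 — timeout(1): n1:cand/t1/[-]
after 2 — deliver 1→0: n0:foll/t1/[-]
after 3 — deliver 0→1: n1:lead/t1/[-]
after 4 — deliver 1→2: n2:foll/t1/[-]
after 5 — deliver 2→1: ·
after 6 — timeout(2): n2:cand/t2/[-]
after 7 — deliver 2→0: n0:foll/t2/[-]
after 8 — deliver 0→2: n2:lead/t2/[-]
after 9 — deliver 1→0: ·
after 10 — deliver 0→2: ·
after 11 — deliver 2→0: ·
after 12 — crash(0): n0:✗foll/t2/[-]
after 13 — deliver 1→0: ·
after 14 — timeout(0): ·

1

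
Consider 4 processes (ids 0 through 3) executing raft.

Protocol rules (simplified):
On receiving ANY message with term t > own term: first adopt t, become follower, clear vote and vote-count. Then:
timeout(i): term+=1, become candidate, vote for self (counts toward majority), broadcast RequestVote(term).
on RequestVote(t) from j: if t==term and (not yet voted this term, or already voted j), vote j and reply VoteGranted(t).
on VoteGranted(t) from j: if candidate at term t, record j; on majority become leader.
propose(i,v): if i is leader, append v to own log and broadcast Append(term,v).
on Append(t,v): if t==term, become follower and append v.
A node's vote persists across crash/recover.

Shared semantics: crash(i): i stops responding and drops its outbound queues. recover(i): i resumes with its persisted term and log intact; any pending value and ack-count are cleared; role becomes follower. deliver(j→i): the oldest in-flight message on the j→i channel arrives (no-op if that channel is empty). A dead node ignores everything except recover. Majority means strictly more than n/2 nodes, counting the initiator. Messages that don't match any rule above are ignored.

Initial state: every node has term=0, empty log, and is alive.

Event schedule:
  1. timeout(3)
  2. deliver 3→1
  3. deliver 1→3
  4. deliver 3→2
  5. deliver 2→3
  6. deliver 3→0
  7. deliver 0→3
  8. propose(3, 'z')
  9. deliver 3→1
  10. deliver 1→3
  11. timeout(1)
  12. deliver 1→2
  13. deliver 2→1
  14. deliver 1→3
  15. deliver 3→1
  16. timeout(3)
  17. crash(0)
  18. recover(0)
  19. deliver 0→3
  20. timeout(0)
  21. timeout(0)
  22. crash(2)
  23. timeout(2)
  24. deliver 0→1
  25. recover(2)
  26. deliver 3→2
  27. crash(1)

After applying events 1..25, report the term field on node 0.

3

1. timeout(3):  <3:cand t1 ->
2. deliver 3→1:  <1:foll t1 ->
3. deliver 1→3:  nop
4. deliver 3→2:  <2:foll t1 ->
5. deliver 2→3:  <3:lead t1 ->
6. deliver 3→0:  <0:foll t1 ->
7. deliver 0→3:  nop
8. propose(3,'z'):  <3:lead t1 z>
9. deliver 3→1:  <1:foll t1 z>
10. deliver 1→3:  nop
11. timeout(1):  <1:cand t2 z>
12. deliver 1→2:  <2:foll t2 ->
13. deliver 2→1:  nop
14. deliver 1→3:  <3:foll t2 z>
15. deliver 3→1:  <1:lead t2 z>
16. timeout(3):  <3:cand t3 z>
17. crash(0):  <0:✗foll t1 ->
18. recover(0):  <0:foll t1 ->
19. deliver 0→3:  nop
20. timeout(0):  <0:cand t2 ->
21. timeout(0):  <0:cand t3 ->
22. crash(2):  <2:✗foll t2 ->
23. timeout(2):  nop
24. deliver 0→1:  nop
25. recover(2):  <2:foll t2 ->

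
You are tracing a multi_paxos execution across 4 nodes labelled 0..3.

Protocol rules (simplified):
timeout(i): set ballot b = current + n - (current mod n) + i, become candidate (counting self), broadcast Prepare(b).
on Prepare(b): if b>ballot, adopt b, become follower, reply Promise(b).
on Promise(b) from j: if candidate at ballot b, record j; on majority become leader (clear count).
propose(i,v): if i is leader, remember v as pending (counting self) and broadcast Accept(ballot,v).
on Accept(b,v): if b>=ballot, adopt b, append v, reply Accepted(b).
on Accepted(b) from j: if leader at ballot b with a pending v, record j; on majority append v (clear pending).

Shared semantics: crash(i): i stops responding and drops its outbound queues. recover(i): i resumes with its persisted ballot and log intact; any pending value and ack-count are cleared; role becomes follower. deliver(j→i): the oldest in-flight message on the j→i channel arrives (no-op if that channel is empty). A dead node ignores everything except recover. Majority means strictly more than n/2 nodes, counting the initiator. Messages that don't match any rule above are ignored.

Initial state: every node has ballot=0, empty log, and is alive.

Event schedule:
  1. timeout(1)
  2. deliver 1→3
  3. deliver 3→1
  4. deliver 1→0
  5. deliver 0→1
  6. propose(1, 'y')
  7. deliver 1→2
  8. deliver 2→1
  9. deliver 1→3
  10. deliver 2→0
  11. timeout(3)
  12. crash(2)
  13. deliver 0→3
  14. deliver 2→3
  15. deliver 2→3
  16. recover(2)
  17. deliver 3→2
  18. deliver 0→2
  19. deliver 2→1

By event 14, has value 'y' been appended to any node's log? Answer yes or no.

yes

after 1 — timeout(1): n1:cand/b5/[-]
after 2 — deliver 1→3: n3:foll/b5/[-]
after 3 — deliver 3→1: ·
after 4 — deliver 1→0: n0:foll/b5/[-]
after 5 — deliver 0→1: n1:lead/b5/[-]
after 6 — propose(1,'y'): ·
after 7 — deliver 1→2: n2:foll/b5/[-]
after 8 — deliver 2→1: ·
after 9 — deliver 1→3: n3:foll/b5/[y]
after 10 — deliver 2→0: ·
after 11 — timeout(3): n3:cand/b11/[y]
after 12 — crash(2): n2:✗foll/b5/[-]
after 13 — deliver 0→3: ·
after 14 — deliver 2→3: ·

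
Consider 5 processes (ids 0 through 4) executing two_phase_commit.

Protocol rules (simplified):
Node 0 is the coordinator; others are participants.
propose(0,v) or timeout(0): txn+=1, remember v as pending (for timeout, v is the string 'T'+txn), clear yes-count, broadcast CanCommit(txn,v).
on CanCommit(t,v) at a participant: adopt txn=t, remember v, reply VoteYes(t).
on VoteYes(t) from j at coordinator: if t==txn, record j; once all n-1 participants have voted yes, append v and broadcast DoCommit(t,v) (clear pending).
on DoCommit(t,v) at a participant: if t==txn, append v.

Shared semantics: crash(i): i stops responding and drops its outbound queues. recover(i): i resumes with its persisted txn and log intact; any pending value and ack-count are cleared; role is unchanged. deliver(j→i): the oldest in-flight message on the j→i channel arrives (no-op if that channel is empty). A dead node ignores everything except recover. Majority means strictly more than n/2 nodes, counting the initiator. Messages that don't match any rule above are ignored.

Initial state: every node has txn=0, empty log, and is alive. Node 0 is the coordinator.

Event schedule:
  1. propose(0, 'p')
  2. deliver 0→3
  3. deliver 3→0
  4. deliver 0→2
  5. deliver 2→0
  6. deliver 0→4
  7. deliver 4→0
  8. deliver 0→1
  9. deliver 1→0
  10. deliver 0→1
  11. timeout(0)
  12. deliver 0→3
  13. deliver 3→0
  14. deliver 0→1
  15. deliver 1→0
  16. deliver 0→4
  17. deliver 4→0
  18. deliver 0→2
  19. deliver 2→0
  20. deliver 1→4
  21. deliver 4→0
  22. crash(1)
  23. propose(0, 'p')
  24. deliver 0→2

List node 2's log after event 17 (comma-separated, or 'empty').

1. propose(0,'p'):  <0:coor t1 ->
2. deliver 0→3:  <3:part t1 ->
3. deliver 3→0:  nop
4. deliver 0→2:  <2:part t1 ->
5. deliver 2→0:  nop
6. deliver 0→4:  <4:part t1 ->
7. deliver 4→0:  nop
8. deliver 0→1:  <1:part t1 ->
9. deliver 1→0:  <0:coor t1 p>
10. deliver 0→1:  <1:part t1 p>
11. timeout(0):  <0:coor t2 p>
12. deliver 0→3:  <3:part t1 p>
13. deliver 3→0:  nop
14. deliver 0→1:  <1:part t2 p>
15. deliver 1→0:  nop
16. deliver 0→4:  <4:part t1 p>
17. deliver 4→0:  nop

empty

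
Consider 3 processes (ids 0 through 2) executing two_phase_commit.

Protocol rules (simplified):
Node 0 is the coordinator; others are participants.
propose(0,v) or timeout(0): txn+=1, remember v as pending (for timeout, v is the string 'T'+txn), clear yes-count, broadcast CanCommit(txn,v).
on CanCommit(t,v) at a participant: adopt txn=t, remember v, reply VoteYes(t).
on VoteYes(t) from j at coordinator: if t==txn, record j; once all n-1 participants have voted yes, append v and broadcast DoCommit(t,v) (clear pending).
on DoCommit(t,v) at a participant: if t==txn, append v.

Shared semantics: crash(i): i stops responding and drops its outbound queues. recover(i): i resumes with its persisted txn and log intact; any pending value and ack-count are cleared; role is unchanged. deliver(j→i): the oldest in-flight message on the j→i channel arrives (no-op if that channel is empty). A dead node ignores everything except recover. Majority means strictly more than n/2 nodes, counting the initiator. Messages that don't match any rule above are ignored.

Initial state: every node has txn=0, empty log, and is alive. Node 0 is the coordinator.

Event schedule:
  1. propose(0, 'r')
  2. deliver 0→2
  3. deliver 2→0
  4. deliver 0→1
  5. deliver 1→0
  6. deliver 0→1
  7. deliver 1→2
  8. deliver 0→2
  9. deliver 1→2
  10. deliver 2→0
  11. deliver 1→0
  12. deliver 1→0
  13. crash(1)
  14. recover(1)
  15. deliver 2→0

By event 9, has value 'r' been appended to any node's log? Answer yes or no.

1. propose(0,'r'):  <0:coor t1 ->
2. deliver 0→2:  <2:part t1 ->
3. deliver 2→0:  nop
4. deliver 0→1:  <1:part t1 ->
5. deliver 1→0:  <0:coor t1 r>
6. deliver 0→1:  <1:part t1 r>
7. deliver 1→2:  nop
8. deliver 0→2:  <2:part t1 r>
9. deliver 1→2:  nop

yes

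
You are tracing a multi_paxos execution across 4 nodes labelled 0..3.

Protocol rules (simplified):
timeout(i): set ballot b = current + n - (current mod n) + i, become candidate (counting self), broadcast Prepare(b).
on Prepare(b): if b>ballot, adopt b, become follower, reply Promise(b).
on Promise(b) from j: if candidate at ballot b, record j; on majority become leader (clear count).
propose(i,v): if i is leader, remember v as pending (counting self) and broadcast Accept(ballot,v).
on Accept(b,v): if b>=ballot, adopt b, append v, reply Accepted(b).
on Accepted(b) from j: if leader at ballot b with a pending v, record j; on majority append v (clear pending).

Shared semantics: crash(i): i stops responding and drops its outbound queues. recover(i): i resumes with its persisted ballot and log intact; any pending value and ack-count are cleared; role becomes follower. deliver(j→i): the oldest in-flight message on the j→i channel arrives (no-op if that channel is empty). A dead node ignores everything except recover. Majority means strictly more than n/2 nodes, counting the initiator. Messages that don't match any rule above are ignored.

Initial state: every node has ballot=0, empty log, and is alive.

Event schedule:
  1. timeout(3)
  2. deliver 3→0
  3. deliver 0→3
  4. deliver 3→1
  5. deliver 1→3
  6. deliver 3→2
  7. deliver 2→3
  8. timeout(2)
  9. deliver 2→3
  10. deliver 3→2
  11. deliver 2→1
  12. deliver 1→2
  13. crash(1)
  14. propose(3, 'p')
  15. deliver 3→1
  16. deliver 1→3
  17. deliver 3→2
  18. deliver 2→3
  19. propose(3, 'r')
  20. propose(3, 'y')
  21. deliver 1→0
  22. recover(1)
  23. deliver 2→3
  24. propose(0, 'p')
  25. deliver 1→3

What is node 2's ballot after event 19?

10

1. timeout(3):  <3:cand b7 ->
2. deliver 3→0:  <0:foll b7 ->
3. deliver 0→3:  nop
4. deliver 3→1:  <1:foll b7 ->
5. deliver 1→3:  <3:lead b7 ->
6. deliver 3→2:  <2:foll b7 ->
7. deliver 2→3:  nop
8. timeout(2):  <2:cand b10 ->
9. deliver 2→3:  <3:foll b10 ->
10. deliver 3→2:  nop
11. deliver 2→1:  <1:foll b10 ->
12. deliver 1→2:  <2:lead b10 ->
13. crash(1):  <1:✗foll b10 ->
14. propose(3,'p'):  nop
15. deliver 3→1:  nop
16. deliver 1→3:  nop
17. deliver 3→2:  nop
18. deliver 2→3:  nop
19. propose(3,'r'):  nop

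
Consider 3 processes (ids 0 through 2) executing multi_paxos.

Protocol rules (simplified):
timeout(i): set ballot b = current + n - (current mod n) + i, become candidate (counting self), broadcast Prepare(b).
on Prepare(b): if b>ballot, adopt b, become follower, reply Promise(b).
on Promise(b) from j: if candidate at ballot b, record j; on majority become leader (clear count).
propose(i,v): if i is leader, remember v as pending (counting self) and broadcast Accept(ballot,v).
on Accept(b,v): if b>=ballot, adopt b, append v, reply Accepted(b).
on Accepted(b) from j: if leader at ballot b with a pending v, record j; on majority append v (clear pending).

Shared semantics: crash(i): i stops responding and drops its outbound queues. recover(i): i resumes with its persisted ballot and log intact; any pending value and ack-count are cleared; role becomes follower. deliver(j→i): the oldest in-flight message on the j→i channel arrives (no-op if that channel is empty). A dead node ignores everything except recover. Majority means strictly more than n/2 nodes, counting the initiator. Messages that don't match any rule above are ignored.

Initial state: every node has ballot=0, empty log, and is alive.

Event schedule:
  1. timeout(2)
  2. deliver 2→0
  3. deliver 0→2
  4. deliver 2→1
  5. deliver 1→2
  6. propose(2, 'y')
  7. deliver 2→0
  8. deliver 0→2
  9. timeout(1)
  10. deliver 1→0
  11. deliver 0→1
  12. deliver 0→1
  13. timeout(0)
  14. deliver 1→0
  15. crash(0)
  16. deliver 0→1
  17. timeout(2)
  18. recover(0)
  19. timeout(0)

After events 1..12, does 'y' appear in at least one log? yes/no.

yes

e1 timeout(2): 2[cand,b=5,-]
e2 deliver 2→0: 0[foll,b=5,-]
e3 deliver 0→2: 2[lead,b=5,-]
e4 deliver 2→1: 1[foll,b=5,-]
e5 deliver 1→2: ·
e6 propose(2,'y'): ·
e7 deliver 2→0: 0[foll,b=5,y]
e8 deliver 0→2: 2[lead,b=5,y]
e9 timeout(1): 1[cand,b=7,-]
e10 deliver 1→0: 0[foll,b=7,y]
e11 deliver 0→1: 1[lead,b=7,-]
e12 deliver 0→1: ·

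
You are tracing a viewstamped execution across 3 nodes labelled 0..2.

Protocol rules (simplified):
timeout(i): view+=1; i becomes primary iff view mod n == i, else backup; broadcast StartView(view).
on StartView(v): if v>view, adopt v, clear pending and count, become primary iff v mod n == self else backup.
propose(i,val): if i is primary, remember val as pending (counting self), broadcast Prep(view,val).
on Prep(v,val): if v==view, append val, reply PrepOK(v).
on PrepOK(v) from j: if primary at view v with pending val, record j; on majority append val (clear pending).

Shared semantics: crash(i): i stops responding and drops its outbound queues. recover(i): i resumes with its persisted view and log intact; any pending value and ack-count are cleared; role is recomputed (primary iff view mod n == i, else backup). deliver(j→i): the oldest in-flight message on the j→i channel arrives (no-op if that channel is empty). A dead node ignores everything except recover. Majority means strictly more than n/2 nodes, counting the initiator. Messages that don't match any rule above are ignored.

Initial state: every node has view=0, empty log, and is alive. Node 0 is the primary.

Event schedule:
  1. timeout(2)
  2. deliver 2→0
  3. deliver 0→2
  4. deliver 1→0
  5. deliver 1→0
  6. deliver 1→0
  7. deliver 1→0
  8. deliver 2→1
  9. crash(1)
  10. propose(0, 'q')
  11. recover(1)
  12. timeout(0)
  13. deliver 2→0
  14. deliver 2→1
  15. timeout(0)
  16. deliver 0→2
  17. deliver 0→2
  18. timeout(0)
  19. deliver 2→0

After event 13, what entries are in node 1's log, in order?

empty

1. timeout(2):  <2:back v1 ->
2. deliver 2→0:  <0:back v1 ->
3. deliver 0→2:  nop
4. deliver 1→0:  nop
5. deliver 1→0:  nop
6. deliver 1→0:  nop
7. deliver 1→0:  nop
8. deliver 2→1:  <1:prim v1 ->
9. crash(1):  <1:✗prim v1 ->
10. propose(0,'q'):  nop
11. recover(1):  <1:prim v1 ->
12. timeout(0):  <0:back v2 ->
13. deliver 2→0:  nop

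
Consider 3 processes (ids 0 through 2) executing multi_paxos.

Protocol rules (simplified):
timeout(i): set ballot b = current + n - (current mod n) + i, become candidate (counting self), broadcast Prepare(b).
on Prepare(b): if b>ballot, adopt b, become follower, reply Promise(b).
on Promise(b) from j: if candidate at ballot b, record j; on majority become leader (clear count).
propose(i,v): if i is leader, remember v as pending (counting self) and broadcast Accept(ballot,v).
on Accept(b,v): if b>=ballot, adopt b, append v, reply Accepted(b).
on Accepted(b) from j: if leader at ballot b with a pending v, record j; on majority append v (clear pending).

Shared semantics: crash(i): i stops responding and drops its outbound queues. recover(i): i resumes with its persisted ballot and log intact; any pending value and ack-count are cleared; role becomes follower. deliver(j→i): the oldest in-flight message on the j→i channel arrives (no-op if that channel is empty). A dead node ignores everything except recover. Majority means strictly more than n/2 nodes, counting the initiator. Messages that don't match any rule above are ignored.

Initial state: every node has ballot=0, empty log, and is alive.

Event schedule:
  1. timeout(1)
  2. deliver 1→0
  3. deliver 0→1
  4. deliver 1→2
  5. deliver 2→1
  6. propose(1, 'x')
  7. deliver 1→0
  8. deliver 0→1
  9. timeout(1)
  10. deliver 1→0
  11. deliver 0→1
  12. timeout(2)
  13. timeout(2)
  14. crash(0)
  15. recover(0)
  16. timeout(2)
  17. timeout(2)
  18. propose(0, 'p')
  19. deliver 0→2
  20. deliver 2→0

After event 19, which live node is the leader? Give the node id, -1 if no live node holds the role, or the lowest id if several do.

1

[1] timeout(1) → N1(cand b4 [-])
[2] deliver 1→0 → N0(foll b4 [-])
[3] deliver 0→1 → N1(lead b4 [-])
[4] deliver 1→2 → N2(foll b4 [-])
[5] deliver 2→1 → ∅
[6] propose(1,'x') → ∅
[7] deliver 1→0 → N0(foll b4 [x])
[8] deliver 0→1 → N1(lead b4 [x])
[9] timeout(1) → N1(cand b7 [x])
[10] deliver 1→0 → N0(foll b7 [x])
[11] deliver 0→1 → N1(lead b7 [x])
[12] timeout(2) → N2(cand b8 [-])
[13] timeout(2) → N2(cand b11 [-])
[14] crash(0) → N0(✗foll b7 [x])
[15] recover(0) → N0(foll b7 [x])
[16] timeout(2) → N2(cand b14 [-])
[17] timeout(2) → N2(cand b17 [-])
[18] propose(0,'p') → ∅
[19] deliver 0→2 → ∅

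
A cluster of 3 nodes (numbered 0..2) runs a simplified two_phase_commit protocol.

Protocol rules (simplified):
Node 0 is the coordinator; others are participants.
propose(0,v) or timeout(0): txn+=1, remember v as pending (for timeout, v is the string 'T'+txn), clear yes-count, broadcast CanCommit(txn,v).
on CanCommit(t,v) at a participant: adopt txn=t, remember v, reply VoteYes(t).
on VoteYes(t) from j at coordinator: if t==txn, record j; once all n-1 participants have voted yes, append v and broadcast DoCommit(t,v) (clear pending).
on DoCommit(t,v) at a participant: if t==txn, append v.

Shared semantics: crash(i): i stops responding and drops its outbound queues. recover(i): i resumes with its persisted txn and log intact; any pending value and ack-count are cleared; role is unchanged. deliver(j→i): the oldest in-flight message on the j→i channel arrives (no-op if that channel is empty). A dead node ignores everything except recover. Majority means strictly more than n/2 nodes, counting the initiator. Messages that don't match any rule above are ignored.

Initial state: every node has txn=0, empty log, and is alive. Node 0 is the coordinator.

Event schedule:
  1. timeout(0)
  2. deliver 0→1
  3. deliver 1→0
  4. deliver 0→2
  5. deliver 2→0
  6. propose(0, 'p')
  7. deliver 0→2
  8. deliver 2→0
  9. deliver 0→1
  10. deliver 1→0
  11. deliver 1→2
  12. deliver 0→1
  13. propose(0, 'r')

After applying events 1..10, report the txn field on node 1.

1. timeout(0):  <0:coor t1 ->
2. deliver 0→1:  <1:part t1 ->
3. deliver 1→0:  nop
4. deliver 0→2:  <2:part t1 ->
5. deliver 2→0:  <0:coor t1 T1>
6. propose(0,'p'):  <0:coor t2 T1>
7. deliver 0→2:  <2:part t1 T1>
8. deliver 2→0:  nop
9. deliver 0→1:  <1:part t1 T1>
10. deliver 1→0:  nop

1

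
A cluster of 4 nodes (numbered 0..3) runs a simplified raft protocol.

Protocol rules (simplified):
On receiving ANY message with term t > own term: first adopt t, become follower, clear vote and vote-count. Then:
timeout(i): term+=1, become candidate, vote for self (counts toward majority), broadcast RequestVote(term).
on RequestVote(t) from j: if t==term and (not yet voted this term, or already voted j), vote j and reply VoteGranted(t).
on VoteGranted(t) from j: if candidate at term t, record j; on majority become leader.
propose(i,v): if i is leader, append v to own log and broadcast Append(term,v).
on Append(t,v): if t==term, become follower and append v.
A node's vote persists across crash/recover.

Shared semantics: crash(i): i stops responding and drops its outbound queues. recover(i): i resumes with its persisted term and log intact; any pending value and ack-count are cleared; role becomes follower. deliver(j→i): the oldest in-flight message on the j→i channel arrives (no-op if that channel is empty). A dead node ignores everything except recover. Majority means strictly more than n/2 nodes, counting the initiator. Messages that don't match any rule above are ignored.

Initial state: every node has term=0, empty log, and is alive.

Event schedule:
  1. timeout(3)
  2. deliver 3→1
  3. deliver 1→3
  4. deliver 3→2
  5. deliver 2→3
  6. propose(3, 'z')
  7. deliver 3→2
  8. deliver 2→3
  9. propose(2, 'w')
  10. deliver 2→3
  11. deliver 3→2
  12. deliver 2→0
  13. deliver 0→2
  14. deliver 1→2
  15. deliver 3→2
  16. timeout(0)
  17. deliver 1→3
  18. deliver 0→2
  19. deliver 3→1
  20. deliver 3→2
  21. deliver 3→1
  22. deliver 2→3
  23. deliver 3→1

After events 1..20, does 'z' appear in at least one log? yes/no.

step 1 timeout(3): 3={cand,t=1,log=-}
step 2 deliver 3→1: 1={foll,t=1,log=-}
step 3 deliver 1→3: —
step 4 deliver 3→2: 2={foll,t=1,log=-}
step 5 deliver 2→3: 3={lead,t=1,log=-}
step 6 propose(3,'z'): 3={lead,t=1,log=z}
step 7 deliver 3→2: 2={foll,t=1,log=z}
step 8 deliver 2→3: —
step 9 propose(2,'w'): —
step 10 deliver 2→3: —
step 11 deliver 3→2: —
step 12 deliver 2→0: —
step 13 deliver 0→2: —
step 14 deliver 1→2: —
step 15 deliver 3→2: —
step 16 timeout(0): 0={cand,t=1,log=-}
step 17 deliver 1→3: —
step 18 deliver 0→2: —
step 19 deliver 3→1: 1={foll,t=1,log=z}
step 20 deliver 3→2: —

yes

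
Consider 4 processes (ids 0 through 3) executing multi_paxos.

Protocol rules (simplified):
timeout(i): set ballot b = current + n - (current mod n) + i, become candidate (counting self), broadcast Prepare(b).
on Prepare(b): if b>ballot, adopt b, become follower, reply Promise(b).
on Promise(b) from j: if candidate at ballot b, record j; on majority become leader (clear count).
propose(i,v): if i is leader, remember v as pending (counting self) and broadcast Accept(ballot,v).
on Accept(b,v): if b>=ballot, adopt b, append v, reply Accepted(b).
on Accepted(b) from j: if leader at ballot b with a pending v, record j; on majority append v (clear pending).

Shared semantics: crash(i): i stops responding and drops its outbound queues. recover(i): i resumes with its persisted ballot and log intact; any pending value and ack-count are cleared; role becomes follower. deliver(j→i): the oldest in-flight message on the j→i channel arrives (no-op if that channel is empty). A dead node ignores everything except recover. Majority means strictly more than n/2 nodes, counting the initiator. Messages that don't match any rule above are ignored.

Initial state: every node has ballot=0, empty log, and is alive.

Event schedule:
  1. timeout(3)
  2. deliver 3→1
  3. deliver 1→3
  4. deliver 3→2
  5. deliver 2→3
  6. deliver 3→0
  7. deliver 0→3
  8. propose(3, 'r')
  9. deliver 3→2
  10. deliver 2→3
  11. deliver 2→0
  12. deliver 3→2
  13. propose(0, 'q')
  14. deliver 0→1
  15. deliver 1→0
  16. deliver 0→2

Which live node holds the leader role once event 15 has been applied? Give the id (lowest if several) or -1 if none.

3

e1 timeout(3): 3[cand,b=7,-]
e2 deliver 3→1: 1[foll,b=7,-]
e3 deliver 1→3: ·
e4 deliver 3→2: 2[foll,b=7,-]
e5 deliver 2→3: 3[lead,b=7,-]
e6 deliver 3→0: 0[foll,b=7,-]
e7 deliver 0→3: ·
e8 propose(3,'r'): ·
e9 deliver 3→2: 2[foll,b=7,r]
e10 deliver 2→3: ·
e11 deliver 2→0: ·
e12 deliver 3→2: ·
e13 propose(0,'q'): ·
e14 deliver 0→1: ·
e15 deliver 1→0: ·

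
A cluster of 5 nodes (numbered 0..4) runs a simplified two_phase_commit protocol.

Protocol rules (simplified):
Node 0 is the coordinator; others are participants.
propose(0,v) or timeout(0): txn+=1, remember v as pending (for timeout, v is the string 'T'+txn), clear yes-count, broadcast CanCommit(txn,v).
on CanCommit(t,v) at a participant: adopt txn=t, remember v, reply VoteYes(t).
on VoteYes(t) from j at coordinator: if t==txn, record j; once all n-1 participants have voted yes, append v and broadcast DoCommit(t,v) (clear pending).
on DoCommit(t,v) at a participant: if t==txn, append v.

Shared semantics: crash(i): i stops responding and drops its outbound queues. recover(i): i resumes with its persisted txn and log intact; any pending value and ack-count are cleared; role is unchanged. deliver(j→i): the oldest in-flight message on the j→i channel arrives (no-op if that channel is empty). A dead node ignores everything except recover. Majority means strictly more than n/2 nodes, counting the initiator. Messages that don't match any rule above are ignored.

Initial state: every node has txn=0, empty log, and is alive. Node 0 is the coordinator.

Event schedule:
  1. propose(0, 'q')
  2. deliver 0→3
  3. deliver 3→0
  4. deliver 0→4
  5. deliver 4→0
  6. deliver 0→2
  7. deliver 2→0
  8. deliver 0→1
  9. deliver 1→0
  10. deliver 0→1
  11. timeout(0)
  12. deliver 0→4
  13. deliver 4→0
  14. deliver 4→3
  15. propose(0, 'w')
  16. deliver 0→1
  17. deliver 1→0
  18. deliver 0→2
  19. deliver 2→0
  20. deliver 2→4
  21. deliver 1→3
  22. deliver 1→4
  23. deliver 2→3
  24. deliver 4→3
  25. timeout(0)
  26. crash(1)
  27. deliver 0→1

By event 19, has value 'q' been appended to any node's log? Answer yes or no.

step 1 propose(0,'q'): 0={coor,t=1,log=-}
step 2 deliver 0→3: 3={part,t=1,log=-}
step 3 deliver 3→0: —
step 4 deliver 0→4: 4={part,t=1,log=-}
step 5 deliver 4→0: —
step 6 deliver 0→2: 2={part,t=1,log=-}
step 7 deliver 2→0: —
step 8 deliver 0→1: 1={part,t=1,log=-}
step 9 deliver 1→0: 0={coor,t=1,log=q}
step 10 deliver 0→1: 1={part,t=1,log=q}
step 11 timeout(0): 0={coor,t=2,log=q}
step 12 deliver 0→4: 4={part,t=1,log=q}
step 13 deliver 4→0: —
step 14 deliver 4→3: —
step 15 propose(0,'w'): 0={coor,t=3,log=q}
step 16 deliver 0→1: 1={part,t=2,log=q}
step 17 deliver 1→0: —
step 18 deliver 0→2: 2={part,t=1,log=q}
step 19 deliver 2→0: —

yes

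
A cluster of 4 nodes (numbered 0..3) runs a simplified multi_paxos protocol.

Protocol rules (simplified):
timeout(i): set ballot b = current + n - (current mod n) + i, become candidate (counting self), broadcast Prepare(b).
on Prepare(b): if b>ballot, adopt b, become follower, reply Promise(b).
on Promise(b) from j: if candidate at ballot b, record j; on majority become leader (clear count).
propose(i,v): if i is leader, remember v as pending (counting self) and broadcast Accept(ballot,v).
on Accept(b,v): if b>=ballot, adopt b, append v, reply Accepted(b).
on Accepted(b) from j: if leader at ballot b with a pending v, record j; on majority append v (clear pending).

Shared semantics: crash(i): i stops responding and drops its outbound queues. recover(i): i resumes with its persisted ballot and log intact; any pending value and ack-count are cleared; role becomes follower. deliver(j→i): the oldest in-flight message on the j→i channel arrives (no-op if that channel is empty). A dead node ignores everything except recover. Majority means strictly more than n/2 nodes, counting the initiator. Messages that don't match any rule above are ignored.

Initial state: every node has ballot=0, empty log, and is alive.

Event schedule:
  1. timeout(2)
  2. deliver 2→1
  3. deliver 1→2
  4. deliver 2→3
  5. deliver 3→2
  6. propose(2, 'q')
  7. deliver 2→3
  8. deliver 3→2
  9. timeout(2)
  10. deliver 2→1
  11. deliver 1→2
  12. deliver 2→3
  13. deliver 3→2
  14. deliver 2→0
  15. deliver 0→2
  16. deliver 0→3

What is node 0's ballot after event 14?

1. timeout(2):  <2:cand b6 ->
2. deliver 2→1:  <1:foll b6 ->
3. deliver 1→2:  nop
4. deliver 2→3:  <3:foll b6 ->
5. deliver 3→2:  <2:lead b6 ->
6. propose(2,'q'):  nop
7. deliver 2→3:  <3:foll b6 q>
8. deliver 3→2:  nop
9. timeout(2):  <2:cand b10 ->
10. deliver 2→1:  <1:foll b6 q>
11. deliver 1→2:  nop
12. deliver 2→3:  <3:foll b10 q>
13. deliver 3→2:  nop
14. deliver 2→0:  <0:foll b6 ->

6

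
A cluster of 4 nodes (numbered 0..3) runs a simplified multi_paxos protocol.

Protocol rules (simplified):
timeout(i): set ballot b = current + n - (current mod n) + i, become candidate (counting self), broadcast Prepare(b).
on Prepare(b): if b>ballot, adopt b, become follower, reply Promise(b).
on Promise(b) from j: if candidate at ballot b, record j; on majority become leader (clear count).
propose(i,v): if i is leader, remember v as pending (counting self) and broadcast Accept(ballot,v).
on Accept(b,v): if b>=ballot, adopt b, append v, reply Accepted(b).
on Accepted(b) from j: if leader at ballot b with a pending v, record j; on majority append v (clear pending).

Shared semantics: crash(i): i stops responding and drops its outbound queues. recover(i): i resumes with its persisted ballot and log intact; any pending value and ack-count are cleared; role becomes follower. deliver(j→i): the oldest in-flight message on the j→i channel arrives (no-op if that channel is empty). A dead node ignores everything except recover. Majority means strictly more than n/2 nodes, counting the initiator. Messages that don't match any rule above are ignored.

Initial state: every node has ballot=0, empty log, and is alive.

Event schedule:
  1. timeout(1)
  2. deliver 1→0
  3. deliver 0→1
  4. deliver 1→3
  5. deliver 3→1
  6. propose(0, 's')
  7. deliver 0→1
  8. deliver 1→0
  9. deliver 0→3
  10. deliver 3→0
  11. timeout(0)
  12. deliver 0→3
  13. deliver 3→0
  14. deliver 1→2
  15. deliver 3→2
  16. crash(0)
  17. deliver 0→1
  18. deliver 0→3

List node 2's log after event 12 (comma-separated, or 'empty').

after 1 — timeout(1): n1:cand/b5/[-]
after 2 — deliver 1→0: n0:foll/b5/[-]
after 3 — deliver 0→1: ·
after 4 — deliver 1→3: n3:foll/b5/[-]
after 5 — deliver 3→1: n1:lead/b5/[-]
after 6 — propose(0,'s'): ·
after 7 — deliver 0→1: ·
after 8 — deliver 1→0: ·
after 9 — deliver 0→3: ·
after 10 — deliver 3→0: ·
after 11 — timeout(0): n0:cand/b8/[-]
after 12 — deliver 0→3: n3:foll/b8/[-]

empty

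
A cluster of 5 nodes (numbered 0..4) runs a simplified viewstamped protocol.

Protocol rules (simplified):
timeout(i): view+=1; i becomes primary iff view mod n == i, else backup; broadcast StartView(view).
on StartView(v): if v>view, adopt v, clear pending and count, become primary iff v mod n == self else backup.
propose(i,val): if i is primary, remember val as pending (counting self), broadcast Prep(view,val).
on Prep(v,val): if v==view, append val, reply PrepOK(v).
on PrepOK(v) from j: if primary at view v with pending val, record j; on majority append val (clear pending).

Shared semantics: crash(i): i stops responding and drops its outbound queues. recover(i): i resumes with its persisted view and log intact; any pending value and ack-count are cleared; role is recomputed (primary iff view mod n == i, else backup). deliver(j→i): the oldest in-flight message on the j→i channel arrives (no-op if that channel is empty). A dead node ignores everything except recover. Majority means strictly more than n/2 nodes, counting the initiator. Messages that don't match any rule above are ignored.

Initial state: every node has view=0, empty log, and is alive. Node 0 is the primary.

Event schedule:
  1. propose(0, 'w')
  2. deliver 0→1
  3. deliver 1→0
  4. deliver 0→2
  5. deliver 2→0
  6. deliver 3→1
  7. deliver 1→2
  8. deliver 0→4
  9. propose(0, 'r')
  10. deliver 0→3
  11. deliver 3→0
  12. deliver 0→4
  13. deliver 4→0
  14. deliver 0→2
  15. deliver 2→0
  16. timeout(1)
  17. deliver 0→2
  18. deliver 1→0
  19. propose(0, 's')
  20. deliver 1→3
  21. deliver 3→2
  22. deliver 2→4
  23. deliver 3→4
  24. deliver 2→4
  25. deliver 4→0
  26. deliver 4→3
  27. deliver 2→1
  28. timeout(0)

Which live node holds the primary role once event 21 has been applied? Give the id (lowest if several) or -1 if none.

1

1. propose(0,'w'):  nop
2. deliver 0→1:  <1:back v0 w>
3. deliver 1→0:  nop
4. deliver 0→2:  <2:back v0 w>
5. deliver 2→0:  <0:prim v0 w>
6. deliver 3→1:  nop
7. deliver 1→2:  nop
8. deliver 0→4:  <4:back v0 w>
9. propose(0,'r'):  nop
10. deliver 0→3:  <3:back v0 w>
11. deliver 3→0:  nop
12. deliver 0→4:  <4:back v0 w,r>
13. deliver 4→0:  <0:prim v0 w,r>
14. deliver 0→2:  <2:back v0 w,r>
15. deliver 2→0:  nop
16. timeout(1):  <1:prim v1 w>
17. deliver 0→2:  nop
18. deliver 1→0:  <0:back v1 w,r>
19. propose(0,'s'):  nop
20. deliver 1→3:  <3:back v1 w>
21. deliver 3→2:  nop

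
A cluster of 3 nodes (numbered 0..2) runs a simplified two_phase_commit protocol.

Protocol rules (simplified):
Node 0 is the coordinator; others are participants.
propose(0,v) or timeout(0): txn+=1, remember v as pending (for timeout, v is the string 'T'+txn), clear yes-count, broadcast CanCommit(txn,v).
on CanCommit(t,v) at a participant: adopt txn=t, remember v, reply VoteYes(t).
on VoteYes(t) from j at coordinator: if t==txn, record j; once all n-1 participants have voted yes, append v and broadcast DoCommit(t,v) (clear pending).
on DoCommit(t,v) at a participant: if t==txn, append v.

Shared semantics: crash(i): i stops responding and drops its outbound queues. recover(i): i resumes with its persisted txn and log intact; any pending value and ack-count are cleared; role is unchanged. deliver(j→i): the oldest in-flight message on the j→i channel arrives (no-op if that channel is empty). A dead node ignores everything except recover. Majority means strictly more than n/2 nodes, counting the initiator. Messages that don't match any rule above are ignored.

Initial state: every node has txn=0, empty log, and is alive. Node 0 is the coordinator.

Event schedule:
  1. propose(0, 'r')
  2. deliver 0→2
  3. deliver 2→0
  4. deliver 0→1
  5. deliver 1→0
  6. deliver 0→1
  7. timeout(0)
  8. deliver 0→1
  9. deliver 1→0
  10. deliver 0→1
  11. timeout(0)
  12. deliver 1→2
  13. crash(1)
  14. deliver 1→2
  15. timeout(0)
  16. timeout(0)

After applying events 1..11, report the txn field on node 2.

[1] propose(0,'r') → N0(coor t1 [-])
[2] deliver 0→2 → N2(part t1 [-])
[3] deliver 2→0 → ∅
[4] deliver 0→1 → N1(part t1 [-])
[5] deliver 1→0 → N0(coor t1 [r])
[6] deliver 0→1 → N1(part t1 [r])
[7] timeout(0) → N0(coor t2 [r])
[8] deliver 0→1 → N1(part t2 [r])
[9] deliver 1→0 → ∅
[10] deliver 0→1 → ∅
[11] timeout(0) → N0(coor t3 [r])

1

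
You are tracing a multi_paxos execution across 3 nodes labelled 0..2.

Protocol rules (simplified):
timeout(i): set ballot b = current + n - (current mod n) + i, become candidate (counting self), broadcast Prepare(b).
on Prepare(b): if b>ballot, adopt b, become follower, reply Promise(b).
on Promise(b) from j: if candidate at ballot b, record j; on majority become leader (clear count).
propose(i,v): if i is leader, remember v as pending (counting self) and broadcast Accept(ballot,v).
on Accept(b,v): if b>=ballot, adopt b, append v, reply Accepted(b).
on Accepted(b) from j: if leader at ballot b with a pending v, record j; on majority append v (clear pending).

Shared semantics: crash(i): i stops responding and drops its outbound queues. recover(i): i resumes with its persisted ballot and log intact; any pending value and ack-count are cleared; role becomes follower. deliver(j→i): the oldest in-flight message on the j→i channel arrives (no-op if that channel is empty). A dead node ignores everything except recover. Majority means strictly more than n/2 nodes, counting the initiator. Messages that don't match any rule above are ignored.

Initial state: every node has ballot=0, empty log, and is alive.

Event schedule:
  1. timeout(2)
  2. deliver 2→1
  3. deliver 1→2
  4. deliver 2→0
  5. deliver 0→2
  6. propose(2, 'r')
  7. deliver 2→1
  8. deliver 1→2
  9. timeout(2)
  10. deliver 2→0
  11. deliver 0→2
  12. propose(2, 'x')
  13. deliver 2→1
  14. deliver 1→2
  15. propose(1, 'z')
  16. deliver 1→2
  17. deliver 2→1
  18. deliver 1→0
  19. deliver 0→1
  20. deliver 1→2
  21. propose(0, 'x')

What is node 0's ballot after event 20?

5

step 1 timeout(2): 2={cand,b=5,log=-}
step 2 deliver 2→1: 1={foll,b=5,log=-}
step 3 deliver 1→2: 2={lead,b=5,log=-}
step 4 deliver 2→0: 0={foll,b=5,log=-}
step 5 deliver 0→2: —
step 6 propose(2,'r'): —
step 7 deliver 2→1: 1={foll,b=5,log=r}
step 8 deliver 1→2: 2={lead,b=5,log=r}
step 9 timeout(2): 2={cand,b=8,log=r}
step 10 deliver 2→0: 0={foll,b=5,log=r}
step 11 deliver 0→2: —
step 12 propose(2,'x'): —
step 13 deliver 2→1: 1={foll,b=8,log=r}
step 14 deliver 1→2: 2={lead,b=8,log=r}
step 15 propose(1,'z'): —
step 16 deliver 1→2: —
step 17 deliver 2→1: —
step 18 deliver 1→0: —
step 19 deliver 0→1: —
step 20 deliver 1→2: —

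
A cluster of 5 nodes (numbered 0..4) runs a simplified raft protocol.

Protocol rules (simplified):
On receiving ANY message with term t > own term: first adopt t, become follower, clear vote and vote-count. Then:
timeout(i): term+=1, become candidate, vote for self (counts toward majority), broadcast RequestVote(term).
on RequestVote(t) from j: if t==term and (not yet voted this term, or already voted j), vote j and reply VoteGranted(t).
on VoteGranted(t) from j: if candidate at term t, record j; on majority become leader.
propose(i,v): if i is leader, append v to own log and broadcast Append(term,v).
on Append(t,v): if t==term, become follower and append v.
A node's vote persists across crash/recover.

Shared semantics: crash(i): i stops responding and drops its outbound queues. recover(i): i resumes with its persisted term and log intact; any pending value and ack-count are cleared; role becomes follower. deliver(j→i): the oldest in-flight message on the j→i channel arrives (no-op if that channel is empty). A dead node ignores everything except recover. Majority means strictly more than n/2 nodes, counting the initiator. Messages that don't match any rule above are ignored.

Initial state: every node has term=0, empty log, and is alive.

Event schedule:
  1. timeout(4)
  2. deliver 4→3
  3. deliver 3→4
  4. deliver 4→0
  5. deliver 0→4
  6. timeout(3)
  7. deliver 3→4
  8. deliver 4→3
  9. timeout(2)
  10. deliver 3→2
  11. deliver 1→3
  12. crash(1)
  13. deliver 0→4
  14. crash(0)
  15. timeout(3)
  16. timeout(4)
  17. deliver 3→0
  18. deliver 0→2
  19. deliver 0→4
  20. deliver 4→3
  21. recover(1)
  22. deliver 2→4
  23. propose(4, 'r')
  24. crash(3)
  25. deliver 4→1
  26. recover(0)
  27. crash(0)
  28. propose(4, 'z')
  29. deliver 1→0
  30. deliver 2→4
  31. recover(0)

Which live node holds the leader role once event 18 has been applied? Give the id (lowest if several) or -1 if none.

[1] timeout(4) → N4(cand t1 [-])
[2] deliver 4→3 → N3(foll t1 [-])
[3] deliver 3→4 → ∅
[4] deliver 4→0 → N0(foll t1 [-])
[5] deliver 0→4 → N4(lead t1 [-])
[6] timeout(3) → N3(cand t2 [-])
[7] deliver 3→4 → N4(foll t2 [-])
[8] deliver 4→3 → ∅
[9] timeout(2) → N2(cand t1 [-])
[10] deliver 3→2 → N2(foll t2 [-])
[11] deliver 1→3 → ∅
[12] crash(1) → N1(✗foll t0 [-])
[13] deliver 0→4 → ∅
[14] crash(0) → N0(✗foll t1 [-])
[15] timeout(3) → N3(cand t3 [-])
[16] timeout(4) → N4(cand t3 [-])
[17] deliver 3→0 → ∅
[18] deliver 0→2 → ∅

-1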